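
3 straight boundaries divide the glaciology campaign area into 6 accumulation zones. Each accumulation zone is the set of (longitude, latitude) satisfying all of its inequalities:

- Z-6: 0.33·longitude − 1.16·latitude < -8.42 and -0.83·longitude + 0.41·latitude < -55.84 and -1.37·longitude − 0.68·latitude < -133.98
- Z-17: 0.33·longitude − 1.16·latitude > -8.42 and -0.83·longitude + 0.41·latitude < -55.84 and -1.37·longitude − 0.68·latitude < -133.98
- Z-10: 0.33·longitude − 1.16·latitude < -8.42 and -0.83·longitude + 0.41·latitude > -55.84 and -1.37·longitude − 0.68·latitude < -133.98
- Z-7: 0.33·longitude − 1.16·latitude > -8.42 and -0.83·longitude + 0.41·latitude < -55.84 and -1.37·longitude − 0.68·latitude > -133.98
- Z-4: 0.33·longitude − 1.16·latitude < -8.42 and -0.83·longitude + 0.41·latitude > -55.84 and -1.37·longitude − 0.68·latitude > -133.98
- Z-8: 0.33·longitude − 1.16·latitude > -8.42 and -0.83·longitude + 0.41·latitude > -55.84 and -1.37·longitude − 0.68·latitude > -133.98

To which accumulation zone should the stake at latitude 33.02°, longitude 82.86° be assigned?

Z-10

0.33·82.86 − 1.16·33.02 = -10.959, which is < -8.42
-0.83·82.86 + 0.41·33.02 = -55.236, which is > -55.84
-1.37·82.86 − 0.68·33.02 = -135.972, which is < -133.98
This sign pattern matches Z-10.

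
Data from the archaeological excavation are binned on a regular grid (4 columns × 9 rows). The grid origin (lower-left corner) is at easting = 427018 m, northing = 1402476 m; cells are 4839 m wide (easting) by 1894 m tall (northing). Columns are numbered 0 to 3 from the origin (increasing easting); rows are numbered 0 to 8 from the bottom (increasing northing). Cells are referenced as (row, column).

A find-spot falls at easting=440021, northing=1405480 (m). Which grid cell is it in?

Column index: ⌊(440021 − 427018) / 4839⌋ = ⌊2.687⌋ = 2
Row offset from origin: ⌊(1405480 − 1402476) / 1894⌋ = ⌊1.586⌋ = 1 → row 1

(1, 2)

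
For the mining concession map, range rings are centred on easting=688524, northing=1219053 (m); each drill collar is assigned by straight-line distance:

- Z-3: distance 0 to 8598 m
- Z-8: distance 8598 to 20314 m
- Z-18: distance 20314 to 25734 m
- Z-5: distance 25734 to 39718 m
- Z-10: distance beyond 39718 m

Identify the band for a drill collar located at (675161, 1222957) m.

Z-8

Distance = √((675161−688524)² + (1222957−1219053)²) = √(178569769.000 + 15241216.000) = 13921.601 m.
8598 ≤ 13921.601 < 20314 → Z-8.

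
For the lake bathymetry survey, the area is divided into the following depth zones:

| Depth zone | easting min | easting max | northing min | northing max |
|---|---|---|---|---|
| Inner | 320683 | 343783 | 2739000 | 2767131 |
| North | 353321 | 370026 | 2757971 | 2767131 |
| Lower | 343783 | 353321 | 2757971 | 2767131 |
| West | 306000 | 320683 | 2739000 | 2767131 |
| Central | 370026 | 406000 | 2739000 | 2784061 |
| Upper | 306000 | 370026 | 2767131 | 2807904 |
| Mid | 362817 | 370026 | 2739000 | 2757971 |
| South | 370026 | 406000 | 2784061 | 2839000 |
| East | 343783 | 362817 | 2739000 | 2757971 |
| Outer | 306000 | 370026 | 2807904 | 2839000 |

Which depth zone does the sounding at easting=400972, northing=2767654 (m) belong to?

The point has easting = 400972 and northing = 2767654.
Only Central satisfies 370026 ≤ easting ≤ 406000 and 2739000 ≤ northing ≤ 2784061.

Central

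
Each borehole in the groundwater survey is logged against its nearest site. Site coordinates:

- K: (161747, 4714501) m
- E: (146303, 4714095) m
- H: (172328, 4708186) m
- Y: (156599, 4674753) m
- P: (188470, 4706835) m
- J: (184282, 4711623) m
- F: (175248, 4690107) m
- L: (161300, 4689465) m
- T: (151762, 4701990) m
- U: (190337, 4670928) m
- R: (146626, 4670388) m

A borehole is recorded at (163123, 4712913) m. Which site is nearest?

Squared distances to each site:
K: 4415120.000; E: 284309524.000; H: 107076554.000; Y: 1498748176.000; P: 679412493.000; J: 449367381.000; F: 667129261.000; L: 553132033.000; T: 248384250.000; U: 2503342021.000; R: 2080526634.000.
Minimum at K.

K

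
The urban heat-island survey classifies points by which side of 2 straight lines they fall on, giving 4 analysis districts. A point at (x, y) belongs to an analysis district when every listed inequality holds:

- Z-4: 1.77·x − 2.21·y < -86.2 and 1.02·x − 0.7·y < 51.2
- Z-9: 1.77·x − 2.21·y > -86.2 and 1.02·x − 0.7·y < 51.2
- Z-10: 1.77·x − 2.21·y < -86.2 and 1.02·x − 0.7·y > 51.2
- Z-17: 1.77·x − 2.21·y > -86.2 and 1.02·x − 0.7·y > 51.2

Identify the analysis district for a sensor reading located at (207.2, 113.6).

Z-17

1.77·207.2 − 2.21·113.6 = 115.688, which is > -86.2
1.02·207.2 − 0.7·113.6 = 131.824, which is > 51.2
This sign pattern matches Z-17.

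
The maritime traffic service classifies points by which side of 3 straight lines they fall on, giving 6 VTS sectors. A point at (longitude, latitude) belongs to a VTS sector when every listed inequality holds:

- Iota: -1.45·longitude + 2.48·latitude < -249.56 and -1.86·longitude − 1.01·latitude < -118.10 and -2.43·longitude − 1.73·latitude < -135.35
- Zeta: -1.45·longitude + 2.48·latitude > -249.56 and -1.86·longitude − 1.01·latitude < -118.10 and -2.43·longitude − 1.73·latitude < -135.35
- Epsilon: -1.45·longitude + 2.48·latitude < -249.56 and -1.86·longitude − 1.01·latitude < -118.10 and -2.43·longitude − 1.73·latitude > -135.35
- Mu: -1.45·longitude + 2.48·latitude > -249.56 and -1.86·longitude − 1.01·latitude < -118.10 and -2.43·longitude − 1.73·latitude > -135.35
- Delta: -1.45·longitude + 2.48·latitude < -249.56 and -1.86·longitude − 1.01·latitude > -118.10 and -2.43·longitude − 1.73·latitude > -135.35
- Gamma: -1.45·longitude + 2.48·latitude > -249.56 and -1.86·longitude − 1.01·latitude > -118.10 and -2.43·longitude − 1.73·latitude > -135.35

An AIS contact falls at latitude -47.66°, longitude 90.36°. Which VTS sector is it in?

-1.45·90.36 + 2.48·-47.66 = -249.219, which is > -249.56
-1.86·90.36 − 1.01·-47.66 = -119.933, which is < -118.10
-2.43·90.36 − 1.73·-47.66 = -137.123, which is < -135.35
This sign pattern matches Zeta.

Zeta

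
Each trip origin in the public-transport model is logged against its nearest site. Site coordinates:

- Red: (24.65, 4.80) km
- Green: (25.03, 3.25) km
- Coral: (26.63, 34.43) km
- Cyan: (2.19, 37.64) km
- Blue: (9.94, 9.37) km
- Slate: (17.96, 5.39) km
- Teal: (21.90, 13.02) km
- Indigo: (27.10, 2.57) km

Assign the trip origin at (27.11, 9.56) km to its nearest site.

Red

Squared distances to each site:
Red: 28.709; Green: 44.142; Coral: 618.747; Cyan: 1409.493; Blue: 294.845; Slate: 101.111; Teal: 39.116; Indigo: 48.860.
Minimum at Red.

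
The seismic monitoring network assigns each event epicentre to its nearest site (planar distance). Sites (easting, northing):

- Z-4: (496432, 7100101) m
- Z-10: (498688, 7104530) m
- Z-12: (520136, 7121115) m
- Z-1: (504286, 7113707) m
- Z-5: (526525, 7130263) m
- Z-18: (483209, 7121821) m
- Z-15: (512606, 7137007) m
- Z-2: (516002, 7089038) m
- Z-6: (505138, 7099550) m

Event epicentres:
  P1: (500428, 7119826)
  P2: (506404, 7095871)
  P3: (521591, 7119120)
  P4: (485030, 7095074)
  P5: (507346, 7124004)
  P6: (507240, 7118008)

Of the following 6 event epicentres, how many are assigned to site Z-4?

P1 → Z-1
P2 → Z-6
P3 → Z-12
P4 → Z-4
P5 → Z-1
P6 → Z-1
1 of the 6 goes to Z-4.

1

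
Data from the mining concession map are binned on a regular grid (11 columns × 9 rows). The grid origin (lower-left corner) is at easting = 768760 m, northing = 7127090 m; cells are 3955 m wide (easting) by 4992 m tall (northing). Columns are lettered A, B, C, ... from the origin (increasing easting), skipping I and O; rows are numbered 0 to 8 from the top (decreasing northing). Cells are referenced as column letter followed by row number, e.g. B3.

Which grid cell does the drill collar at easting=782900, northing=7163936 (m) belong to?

D1

Column index: ⌊(782900 − 768760) / 3955⌋ = ⌊3.575⌋ = 3 → column D
Row offset from origin: ⌊(7163936 − 7127090) / 4992⌋ = ⌊7.381⌋ = 7 → row 1 (counted from top)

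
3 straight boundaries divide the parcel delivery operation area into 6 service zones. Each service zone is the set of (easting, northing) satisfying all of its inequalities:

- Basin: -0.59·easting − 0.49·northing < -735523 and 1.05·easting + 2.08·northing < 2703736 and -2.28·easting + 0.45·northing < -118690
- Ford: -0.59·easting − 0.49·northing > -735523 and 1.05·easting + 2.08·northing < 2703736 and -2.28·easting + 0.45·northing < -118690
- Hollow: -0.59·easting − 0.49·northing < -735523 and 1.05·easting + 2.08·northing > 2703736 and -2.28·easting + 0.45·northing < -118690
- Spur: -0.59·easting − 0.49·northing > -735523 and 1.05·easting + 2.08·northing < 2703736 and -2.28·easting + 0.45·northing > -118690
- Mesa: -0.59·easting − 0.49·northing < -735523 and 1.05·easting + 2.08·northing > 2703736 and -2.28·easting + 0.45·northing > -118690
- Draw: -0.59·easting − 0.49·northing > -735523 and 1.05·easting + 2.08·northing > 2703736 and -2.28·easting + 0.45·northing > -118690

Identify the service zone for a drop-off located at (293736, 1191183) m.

-0.59·293736 − 0.49·1191183 = -756983.910, which is < -735523
1.05·293736 + 2.08·1191183 = 2786083.440, which is > 2703736
-2.28·293736 + 0.45·1191183 = -133685.730, which is < -118690
This sign pattern matches Hollow.

Hollow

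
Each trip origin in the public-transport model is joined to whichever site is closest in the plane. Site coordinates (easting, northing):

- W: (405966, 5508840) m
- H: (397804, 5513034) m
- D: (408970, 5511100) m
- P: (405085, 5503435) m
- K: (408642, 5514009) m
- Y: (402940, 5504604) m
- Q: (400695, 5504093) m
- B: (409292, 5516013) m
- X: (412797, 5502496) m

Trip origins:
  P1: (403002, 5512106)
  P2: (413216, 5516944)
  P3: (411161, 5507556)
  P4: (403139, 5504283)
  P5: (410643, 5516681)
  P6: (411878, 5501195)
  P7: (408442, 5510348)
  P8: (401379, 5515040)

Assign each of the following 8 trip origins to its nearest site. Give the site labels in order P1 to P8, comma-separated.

P1 → W (d²=19452052.00)
P2 → B (d²=16264537.00)
P3 → D (d²=17360417.00)
P4 → Y (d²=142642.00)
P5 → B (d²=2271425.00)
P6 → X (d²=2537162.00)
P7 → D (d²=844288.00)
P8 → H (d²=16804661.00)

W, B, D, Y, B, X, D, H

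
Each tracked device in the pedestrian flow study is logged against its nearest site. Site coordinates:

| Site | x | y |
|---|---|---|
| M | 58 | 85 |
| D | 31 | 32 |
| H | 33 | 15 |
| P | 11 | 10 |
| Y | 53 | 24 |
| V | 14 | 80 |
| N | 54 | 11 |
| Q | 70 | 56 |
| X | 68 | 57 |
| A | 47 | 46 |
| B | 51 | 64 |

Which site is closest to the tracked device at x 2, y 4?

P

Squared distances to each site:
M: 9697.000; D: 1625.000; H: 1082.000; P: 117.000; Y: 3001.000; V: 5920.000; N: 2753.000; Q: 7328.000; X: 7165.000; A: 3789.000; B: 6001.000.
Minimum at P.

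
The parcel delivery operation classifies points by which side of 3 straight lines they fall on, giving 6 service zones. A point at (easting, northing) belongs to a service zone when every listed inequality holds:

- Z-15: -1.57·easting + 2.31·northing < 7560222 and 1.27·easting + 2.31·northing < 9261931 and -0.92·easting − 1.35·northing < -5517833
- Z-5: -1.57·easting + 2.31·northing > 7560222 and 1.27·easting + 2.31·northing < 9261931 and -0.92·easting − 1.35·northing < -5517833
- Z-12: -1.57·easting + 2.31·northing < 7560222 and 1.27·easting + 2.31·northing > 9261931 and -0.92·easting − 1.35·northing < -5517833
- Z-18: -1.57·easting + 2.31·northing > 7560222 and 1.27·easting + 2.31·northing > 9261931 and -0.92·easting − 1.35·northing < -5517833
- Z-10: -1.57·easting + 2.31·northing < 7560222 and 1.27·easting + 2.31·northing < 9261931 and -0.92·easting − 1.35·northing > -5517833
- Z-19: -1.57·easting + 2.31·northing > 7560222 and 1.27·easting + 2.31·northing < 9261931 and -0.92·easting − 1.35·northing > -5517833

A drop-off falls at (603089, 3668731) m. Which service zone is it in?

Z-10

-1.57·603089 + 2.31·3668731 = 7527918.880, which is < 7560222
1.27·603089 + 2.31·3668731 = 9240691.640, which is < 9261931
-0.92·603089 − 1.35·3668731 = -5507628.730, which is > -5517833
This sign pattern matches Z-10.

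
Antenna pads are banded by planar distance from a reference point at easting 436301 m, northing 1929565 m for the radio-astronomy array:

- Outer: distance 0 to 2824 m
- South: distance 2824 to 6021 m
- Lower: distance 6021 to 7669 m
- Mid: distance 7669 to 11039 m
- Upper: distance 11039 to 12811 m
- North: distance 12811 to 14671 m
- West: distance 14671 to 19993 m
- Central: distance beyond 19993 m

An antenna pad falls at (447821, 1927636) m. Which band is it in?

Distance = √((447821−436301)² + (1927636−1929565)²) = √(132710400.000 + 3721041.000) = 11680.387 m.
11039 ≤ 11680.387 < 12811 → Upper.

Upper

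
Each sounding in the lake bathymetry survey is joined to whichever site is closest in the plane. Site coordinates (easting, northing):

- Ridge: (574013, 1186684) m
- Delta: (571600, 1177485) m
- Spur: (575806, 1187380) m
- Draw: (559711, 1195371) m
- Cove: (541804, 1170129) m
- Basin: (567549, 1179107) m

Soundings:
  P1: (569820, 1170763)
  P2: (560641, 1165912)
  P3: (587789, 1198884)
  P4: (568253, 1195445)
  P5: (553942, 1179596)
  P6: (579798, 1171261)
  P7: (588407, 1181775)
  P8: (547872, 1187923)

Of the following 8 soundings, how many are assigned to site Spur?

2

P1 → Delta
P2 → Basin
P3 → Spur
P4 → Draw
P5 → Basin
P6 → Delta
P7 → Spur
P8 → Draw
2 of the 8 go to Spur.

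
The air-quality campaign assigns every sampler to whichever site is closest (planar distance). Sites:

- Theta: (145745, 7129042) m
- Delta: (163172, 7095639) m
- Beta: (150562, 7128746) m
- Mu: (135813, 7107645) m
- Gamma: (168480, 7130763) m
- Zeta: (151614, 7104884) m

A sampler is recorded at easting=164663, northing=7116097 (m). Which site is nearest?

Squared distances to each site:
Theta: 525463749.000; Delta: 420752845.000; Beta: 358835402.000; Mu: 903758804.000; Gamma: 229661045.000; Zeta: 296007770.000.
Minimum at Gamma.

Gamma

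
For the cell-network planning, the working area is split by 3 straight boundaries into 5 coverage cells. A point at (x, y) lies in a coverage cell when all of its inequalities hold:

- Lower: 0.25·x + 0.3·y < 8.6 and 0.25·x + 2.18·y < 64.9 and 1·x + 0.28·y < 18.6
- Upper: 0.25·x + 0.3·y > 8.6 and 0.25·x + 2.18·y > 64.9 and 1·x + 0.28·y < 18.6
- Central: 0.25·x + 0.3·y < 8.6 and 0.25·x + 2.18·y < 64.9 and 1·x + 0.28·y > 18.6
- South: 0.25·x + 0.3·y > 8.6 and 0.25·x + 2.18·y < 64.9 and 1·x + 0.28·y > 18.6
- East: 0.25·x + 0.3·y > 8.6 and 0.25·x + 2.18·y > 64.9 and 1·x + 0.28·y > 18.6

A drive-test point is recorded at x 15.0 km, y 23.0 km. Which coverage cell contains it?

0.25·15.0 + 0.3·23.0 = 10.650, which is > 8.6
0.25·15.0 + 2.18·23.0 = 53.890, which is < 64.9
1·15.0 + 0.28·23.0 = 21.440, which is > 18.6
This sign pattern matches South.

South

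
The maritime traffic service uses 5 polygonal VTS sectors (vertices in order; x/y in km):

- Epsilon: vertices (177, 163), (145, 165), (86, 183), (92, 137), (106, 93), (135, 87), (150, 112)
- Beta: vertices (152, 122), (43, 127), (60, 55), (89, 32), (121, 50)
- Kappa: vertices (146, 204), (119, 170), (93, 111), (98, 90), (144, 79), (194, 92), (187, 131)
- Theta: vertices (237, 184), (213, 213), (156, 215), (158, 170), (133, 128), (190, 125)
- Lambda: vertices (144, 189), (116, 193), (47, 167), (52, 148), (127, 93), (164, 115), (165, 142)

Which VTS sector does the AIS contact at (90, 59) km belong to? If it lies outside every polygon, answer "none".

Beta

Cast a ray rightward from (90, 59). For each polygon, the edges (by vertex number in listed order) whose endpoints lie on opposite sides of y = 59, where each meets that height, and whether that is right or left of the point:
Epsilon: no edge straddles that height → 0 crossings.
Beta: 2–3 at x≈59.1 (left), 5–1 at x≈124.9 (right) → 1 crossing.
Kappa: no edge straddles that height → 0 crossings.
Theta: no edge straddles that height → 0 crossings.
Lambda: no edge straddles that height → 0 crossings.
Only Beta has an odd count, so the point is inside Beta.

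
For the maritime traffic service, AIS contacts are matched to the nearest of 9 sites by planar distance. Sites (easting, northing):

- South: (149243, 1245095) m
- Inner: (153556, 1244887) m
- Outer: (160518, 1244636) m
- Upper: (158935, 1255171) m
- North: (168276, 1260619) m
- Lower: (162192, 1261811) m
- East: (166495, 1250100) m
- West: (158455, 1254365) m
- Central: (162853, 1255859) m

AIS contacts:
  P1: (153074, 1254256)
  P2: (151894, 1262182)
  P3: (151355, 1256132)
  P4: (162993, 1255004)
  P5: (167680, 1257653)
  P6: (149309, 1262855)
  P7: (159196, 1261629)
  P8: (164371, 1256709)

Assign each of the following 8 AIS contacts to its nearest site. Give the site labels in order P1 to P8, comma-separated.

P1 → West (d²=28967042.00)
P2 → Upper (d²=98729802.00)
P3 → West (d²=53532289.00)
P4 → Central (d²=750625.00)
P5 → North (d²=9152372.00)
P6 → Upper (d²=151703732.00)
P7 → Lower (d²=9009140.00)
P8 → Central (d²=3026824.00)

West, Upper, West, Central, North, Upper, Lower, Central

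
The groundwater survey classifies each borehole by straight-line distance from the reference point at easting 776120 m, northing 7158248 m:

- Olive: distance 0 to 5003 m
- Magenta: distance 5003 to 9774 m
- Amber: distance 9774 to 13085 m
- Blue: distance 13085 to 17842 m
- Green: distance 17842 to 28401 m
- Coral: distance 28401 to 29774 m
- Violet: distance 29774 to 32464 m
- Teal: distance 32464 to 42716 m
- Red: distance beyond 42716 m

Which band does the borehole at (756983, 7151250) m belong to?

Green

Distance = √((756983−776120)² + (7151250−7158248)²) = √(366224769.000 + 48972004.000) = 20376.378 m.
17842 ≤ 20376.378 < 28401 → Green.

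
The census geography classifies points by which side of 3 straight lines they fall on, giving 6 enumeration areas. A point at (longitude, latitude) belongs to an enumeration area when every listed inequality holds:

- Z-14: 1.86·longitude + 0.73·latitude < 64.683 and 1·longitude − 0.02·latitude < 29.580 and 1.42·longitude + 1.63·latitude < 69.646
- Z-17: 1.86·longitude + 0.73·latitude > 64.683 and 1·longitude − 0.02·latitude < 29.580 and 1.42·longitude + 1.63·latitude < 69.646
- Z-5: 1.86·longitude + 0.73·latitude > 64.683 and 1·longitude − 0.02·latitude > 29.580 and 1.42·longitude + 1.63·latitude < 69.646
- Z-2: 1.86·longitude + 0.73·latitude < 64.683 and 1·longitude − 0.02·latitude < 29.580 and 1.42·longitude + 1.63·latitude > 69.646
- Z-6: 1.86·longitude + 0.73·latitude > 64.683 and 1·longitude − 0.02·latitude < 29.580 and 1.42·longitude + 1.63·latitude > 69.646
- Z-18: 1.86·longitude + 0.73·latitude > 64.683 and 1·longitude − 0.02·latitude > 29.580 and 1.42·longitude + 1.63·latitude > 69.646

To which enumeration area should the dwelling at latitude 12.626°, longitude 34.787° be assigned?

Z-18

1.86·34.787 + 0.73·12.626 = 73.921, which is > 64.683
1·34.787 − 0.02·12.626 = 34.534, which is > 29.580
1.42·34.787 + 1.63·12.626 = 69.978, which is > 69.646
This sign pattern matches Z-18.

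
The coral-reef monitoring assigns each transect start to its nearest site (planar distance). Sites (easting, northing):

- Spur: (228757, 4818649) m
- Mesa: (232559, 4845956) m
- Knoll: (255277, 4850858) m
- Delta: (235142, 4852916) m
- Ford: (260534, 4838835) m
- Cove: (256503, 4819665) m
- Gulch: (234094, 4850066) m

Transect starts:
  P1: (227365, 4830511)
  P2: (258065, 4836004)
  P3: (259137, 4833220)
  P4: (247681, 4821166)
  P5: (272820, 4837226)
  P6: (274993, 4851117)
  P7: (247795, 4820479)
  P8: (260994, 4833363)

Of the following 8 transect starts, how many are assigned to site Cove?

2

P1 → Spur
P2 → Ford
P3 → Ford
P4 → Cove
P5 → Ford
P6 → Ford
P7 → Cove
P8 → Ford
2 of the 8 go to Cove.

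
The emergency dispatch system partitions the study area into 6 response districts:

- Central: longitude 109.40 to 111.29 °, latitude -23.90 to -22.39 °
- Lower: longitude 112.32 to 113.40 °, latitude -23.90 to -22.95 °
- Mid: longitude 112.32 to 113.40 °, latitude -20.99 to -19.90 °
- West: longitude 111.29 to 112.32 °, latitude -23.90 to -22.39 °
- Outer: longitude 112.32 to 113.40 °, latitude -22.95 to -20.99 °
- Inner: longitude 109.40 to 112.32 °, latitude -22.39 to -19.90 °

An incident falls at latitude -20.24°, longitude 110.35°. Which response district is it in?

The point has longitude = 110.35 and latitude = -20.24.
Only Inner satisfies 109.40 ≤ longitude ≤ 112.32 and -22.39 ≤ latitude ≤ -19.90.

Inner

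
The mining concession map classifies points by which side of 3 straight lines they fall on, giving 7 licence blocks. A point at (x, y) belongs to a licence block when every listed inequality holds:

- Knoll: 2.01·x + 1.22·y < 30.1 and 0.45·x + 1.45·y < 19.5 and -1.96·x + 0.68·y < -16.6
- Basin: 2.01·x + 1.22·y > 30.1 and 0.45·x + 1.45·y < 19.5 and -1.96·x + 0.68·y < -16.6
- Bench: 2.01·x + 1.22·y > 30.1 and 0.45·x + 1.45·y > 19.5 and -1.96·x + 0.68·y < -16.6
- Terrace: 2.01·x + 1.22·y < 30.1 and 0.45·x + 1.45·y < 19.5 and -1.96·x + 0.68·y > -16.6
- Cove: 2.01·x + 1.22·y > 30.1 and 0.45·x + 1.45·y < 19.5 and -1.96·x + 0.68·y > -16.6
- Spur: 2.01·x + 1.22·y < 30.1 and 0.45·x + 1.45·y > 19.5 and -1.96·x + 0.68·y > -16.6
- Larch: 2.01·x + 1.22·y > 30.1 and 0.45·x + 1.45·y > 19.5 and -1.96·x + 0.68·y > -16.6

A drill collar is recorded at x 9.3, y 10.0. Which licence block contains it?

2.01·9.3 + 1.22·10.0 = 30.893, which is > 30.1
0.45·9.3 + 1.45·10.0 = 18.685, which is < 19.5
-1.96·9.3 + 0.68·10.0 = -11.428, which is > -16.6
This sign pattern matches Cove.

Cove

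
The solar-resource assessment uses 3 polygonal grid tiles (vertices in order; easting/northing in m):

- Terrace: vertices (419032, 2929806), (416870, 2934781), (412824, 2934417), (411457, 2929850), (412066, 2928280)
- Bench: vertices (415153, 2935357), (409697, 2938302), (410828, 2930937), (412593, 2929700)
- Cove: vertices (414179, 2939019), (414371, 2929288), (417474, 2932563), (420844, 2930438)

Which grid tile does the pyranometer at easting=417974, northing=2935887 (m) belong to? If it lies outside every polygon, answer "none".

Cast a ray rightward from (417974, 2935887). For each polygon, the edges (by vertex number in listed order) whose endpoints lie on opposite sides of northing = 2935887, where each meets that height, and whether that is right or left of the point:
Terrace: no edge straddles that height → 0 crossings.
Bench: 1–2 at easting≈414171.1 (left), 2–3 at easting≈410067.9 (left) → 0 crossings.
Cove: 1–2 at easting≈414240.8 (left), 4–1 at easting≈416611.7 (left) → 0 crossings.
All counts are even, so the point lies outside every listed polygon.

none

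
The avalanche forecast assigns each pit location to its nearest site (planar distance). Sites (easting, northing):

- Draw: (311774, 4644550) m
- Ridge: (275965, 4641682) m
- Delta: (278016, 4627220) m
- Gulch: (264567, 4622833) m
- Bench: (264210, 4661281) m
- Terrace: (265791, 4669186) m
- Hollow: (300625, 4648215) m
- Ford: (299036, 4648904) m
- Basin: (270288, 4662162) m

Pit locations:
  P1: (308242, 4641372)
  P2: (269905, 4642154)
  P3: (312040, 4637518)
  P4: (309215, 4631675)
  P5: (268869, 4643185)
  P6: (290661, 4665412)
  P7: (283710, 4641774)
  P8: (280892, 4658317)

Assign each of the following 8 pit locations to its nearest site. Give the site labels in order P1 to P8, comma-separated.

P1 → Draw (d²=22574708.00)
P2 → Ridge (d²=36946384.00)
P3 → Draw (d²=49519780.00)
P4 → Draw (d²=172314106.00)
P5 → Ridge (d²=52612225.00)
P6 → Ford (d²=342654689.00)
P7 → Ridge (d²=59993489.00)
P8 → Basin (d²=127228841.00)

Draw, Ridge, Draw, Draw, Ridge, Ford, Ridge, Basin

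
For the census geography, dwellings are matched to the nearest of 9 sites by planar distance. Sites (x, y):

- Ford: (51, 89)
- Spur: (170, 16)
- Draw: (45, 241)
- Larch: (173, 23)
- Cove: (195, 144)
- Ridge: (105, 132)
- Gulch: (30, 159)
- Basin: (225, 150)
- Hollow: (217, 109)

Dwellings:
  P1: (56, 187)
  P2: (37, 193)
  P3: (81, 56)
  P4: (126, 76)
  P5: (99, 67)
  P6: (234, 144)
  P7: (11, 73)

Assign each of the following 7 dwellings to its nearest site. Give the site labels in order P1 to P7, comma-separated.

P1 → Gulch (d²=1460.00)
P2 → Gulch (d²=1205.00)
P3 → Ford (d²=1989.00)
P4 → Ridge (d²=3577.00)
P5 → Ford (d²=2788.00)
P6 → Basin (d²=117.00)
P7 → Ford (d²=1856.00)

Gulch, Gulch, Ford, Ridge, Ford, Basin, Ford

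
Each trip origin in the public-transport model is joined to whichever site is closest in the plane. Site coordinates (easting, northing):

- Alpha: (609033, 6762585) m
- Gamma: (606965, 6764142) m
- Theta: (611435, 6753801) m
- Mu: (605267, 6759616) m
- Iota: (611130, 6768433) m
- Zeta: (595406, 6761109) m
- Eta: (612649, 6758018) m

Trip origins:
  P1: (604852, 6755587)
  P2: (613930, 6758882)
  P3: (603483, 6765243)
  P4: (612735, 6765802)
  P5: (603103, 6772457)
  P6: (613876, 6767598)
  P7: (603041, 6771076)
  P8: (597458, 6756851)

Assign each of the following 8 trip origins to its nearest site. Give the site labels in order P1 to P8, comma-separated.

Mu, Eta, Gamma, Iota, Iota, Iota, Gamma, Zeta

P1 → Mu (d²=16405066.00)
P2 → Eta (d²=2387457.00)
P3 → Gamma (d²=13336525.00)
P4 → Iota (d²=9498186.00)
P5 → Iota (d²=80625305.00)
P6 → Iota (d²=8237741.00)
P7 → Gamma (d²=63478132.00)
P8 → Zeta (d²=22341268.00)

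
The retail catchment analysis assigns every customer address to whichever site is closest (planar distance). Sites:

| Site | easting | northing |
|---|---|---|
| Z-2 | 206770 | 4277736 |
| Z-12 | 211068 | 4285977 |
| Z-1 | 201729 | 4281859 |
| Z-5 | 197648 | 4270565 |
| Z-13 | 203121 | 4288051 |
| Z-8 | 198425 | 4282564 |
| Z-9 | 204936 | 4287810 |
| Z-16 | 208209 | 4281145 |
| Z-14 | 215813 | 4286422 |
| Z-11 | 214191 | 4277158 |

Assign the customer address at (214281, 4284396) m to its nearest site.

Z-14

Squared distances to each site:
Z-2: 100770721.000; Z-12: 12822930.000; Z-1: 163989073.000; Z-5: 467953250.000; Z-13: 137904625.000; Z-8: 254768960.000; Z-9: 98984421.000; Z-16: 47438185.000; Z-14: 6451700.000; Z-11: 52396744.000.
Minimum at Z-14.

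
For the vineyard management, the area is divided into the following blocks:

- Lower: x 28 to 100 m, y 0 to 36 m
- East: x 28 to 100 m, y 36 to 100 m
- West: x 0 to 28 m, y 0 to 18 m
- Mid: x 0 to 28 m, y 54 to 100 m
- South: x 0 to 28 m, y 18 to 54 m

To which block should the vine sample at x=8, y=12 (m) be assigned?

West

The point has x = 8 and y = 12.
Only West satisfies 0 ≤ x ≤ 28 and 0 ≤ y ≤ 18.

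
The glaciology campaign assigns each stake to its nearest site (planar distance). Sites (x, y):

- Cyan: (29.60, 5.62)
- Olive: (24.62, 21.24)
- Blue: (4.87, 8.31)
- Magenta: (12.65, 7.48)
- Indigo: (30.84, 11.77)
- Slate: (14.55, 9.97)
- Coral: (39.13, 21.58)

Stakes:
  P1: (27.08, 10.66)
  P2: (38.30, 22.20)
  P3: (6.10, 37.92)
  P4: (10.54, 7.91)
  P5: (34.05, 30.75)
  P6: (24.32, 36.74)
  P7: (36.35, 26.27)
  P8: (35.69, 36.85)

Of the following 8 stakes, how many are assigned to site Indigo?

P1 → Indigo
P2 → Coral
P3 → Olive
P4 → Magenta
P5 → Coral
P6 → Olive
P7 → Coral
P8 → Coral
1 of the 8 goes to Indigo.

1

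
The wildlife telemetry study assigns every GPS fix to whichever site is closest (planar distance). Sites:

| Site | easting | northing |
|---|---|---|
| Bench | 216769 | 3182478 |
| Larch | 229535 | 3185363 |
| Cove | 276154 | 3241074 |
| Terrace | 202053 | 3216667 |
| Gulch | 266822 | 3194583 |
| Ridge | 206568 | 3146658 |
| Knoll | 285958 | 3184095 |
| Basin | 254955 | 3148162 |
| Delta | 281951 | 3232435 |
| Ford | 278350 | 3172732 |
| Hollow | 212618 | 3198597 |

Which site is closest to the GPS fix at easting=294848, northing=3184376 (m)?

Squared distances to each site:
Bench: 6099932645.000; Larch: 4266762138.000; Cove: 3564128840.000; Terrace: 9653620706.000; Gulch: 889639525.000; Ridge: 9216005924.000; Knoll: 79111061.000; Basin: 2902905245.000; Delta: 2476000090.000; Ford: 407766740.000; Hollow: 6964009741.000.
Minimum at Knoll.

Knoll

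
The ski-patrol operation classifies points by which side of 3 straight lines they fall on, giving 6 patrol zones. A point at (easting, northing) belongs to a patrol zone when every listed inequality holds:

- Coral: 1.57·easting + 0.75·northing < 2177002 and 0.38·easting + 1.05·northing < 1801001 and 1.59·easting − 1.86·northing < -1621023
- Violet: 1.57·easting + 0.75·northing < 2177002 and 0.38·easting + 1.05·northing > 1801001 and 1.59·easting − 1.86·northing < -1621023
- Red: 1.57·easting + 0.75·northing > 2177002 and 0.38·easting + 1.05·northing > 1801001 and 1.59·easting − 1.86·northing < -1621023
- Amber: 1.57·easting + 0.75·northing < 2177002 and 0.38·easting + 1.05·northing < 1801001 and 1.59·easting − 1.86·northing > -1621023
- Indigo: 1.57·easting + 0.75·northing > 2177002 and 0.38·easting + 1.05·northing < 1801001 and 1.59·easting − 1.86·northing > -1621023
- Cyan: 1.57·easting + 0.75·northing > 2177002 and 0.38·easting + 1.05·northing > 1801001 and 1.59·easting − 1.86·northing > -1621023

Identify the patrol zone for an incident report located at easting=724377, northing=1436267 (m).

Indigo

1.57·724377 + 0.75·1436267 = 2214472.140, which is > 2177002
0.38·724377 + 1.05·1436267 = 1783343.610, which is < 1801001
1.59·724377 − 1.86·1436267 = -1519697.190, which is > -1621023
This sign pattern matches Indigo.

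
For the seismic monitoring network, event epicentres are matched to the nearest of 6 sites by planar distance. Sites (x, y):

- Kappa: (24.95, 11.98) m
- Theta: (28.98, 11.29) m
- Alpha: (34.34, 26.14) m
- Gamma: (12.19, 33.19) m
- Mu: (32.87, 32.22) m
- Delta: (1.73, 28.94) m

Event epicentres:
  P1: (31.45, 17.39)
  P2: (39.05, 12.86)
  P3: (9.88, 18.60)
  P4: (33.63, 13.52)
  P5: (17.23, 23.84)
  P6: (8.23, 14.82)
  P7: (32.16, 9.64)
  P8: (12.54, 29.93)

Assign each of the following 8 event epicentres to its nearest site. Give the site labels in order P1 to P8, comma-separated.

Theta, Theta, Delta, Theta, Gamma, Delta, Theta, Gamma

P1 → Theta (d²=43.31)
P2 → Theta (d²=103.87)
P3 → Delta (d²=173.34)
P4 → Theta (d²=26.60)
P5 → Gamma (d²=112.82)
P6 → Delta (d²=241.62)
P7 → Theta (d²=12.83)
P8 → Gamma (d²=10.75)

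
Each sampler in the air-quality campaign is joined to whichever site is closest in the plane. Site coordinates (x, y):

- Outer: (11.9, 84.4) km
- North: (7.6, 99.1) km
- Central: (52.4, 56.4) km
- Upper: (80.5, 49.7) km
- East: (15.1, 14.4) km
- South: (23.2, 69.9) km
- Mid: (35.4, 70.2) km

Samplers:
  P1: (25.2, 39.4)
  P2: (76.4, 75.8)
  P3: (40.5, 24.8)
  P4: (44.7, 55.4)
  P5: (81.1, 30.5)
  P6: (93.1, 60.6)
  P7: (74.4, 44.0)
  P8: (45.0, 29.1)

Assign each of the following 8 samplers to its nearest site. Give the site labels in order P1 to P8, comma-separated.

East, Upper, East, Central, Upper, Upper, Upper, Central

P1 → East (d²=727.01)
P2 → Upper (d²=698.02)
P3 → East (d²=753.32)
P4 → Central (d²=60.29)
P5 → Upper (d²=369.00)
P6 → Upper (d²=277.57)
P7 → Upper (d²=69.70)
P8 → Central (d²=800.05)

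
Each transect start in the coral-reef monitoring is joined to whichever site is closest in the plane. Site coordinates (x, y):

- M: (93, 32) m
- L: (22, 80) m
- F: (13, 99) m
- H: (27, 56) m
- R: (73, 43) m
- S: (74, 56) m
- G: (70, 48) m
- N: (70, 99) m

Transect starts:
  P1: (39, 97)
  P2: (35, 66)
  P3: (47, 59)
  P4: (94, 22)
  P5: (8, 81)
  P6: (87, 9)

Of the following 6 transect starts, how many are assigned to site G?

0

P1 → L
P2 → H
P3 → H
P4 → M
P5 → L
P6 → M
0 of the 6 go to G.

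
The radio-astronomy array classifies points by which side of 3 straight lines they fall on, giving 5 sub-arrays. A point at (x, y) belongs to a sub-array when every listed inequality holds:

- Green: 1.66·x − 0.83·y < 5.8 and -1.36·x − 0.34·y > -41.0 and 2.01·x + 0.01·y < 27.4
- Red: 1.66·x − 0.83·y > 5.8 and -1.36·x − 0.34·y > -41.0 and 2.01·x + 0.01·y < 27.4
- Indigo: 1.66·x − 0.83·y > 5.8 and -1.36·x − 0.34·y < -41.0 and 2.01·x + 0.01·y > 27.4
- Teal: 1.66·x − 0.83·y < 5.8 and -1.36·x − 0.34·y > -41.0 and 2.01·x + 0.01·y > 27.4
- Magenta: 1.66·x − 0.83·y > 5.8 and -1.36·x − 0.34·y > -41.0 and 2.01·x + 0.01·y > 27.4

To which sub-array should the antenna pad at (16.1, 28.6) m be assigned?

1.66·16.1 − 0.83·28.6 = 2.988, which is < 5.8
-1.36·16.1 − 0.34·28.6 = -31.620, which is > -41.0
2.01·16.1 + 0.01·28.6 = 32.647, which is > 27.4
This sign pattern matches Teal.

Teal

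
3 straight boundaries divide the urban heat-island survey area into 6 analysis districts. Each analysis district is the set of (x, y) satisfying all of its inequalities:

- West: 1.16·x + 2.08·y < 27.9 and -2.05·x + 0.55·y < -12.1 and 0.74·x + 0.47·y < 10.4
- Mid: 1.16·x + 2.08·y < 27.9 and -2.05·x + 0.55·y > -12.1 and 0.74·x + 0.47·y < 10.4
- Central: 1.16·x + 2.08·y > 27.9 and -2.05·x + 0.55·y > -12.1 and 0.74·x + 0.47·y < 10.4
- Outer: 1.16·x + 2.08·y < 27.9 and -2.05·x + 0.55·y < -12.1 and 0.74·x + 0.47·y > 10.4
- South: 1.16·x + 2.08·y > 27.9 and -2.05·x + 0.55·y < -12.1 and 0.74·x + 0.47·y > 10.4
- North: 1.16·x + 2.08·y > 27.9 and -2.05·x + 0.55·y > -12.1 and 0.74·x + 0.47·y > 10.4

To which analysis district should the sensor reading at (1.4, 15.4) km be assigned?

1.16·1.4 + 2.08·15.4 = 33.656, which is > 27.9
-2.05·1.4 + 0.55·15.4 = 5.600, which is > -12.1
0.74·1.4 + 0.47·15.4 = 8.274, which is < 10.4
This sign pattern matches Central.

Central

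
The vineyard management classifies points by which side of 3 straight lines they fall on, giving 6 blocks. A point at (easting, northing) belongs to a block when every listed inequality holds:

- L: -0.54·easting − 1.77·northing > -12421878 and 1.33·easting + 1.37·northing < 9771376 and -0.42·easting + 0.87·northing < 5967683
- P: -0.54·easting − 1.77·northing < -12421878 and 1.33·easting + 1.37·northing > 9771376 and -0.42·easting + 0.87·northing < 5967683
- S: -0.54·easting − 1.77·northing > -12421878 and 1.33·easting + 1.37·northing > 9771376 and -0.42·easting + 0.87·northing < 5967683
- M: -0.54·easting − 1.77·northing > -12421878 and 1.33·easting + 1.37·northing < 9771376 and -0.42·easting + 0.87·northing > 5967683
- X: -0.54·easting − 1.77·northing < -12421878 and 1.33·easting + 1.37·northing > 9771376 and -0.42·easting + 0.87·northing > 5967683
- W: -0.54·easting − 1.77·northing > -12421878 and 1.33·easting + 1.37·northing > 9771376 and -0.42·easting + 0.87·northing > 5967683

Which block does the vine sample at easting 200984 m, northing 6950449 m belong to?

-0.54·200984 − 1.77·6950449 = -12410826.090, which is > -12421878
1.33·200984 + 1.37·6950449 = 9789423.850, which is > 9771376
-0.42·200984 + 0.87·6950449 = 5962477.350, which is < 5967683
This sign pattern matches S.

S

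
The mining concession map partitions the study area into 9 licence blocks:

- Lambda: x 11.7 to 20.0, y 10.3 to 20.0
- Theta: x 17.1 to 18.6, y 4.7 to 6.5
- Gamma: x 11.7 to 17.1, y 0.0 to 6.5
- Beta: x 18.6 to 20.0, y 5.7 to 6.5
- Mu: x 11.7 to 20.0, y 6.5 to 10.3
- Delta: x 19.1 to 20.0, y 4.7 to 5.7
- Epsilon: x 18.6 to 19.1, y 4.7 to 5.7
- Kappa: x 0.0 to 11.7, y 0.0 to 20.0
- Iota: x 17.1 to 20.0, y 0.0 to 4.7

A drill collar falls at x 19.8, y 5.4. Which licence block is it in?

The point has x = 19.8 and y = 5.4.
Only Delta satisfies 19.1 ≤ x ≤ 20.0 and 4.7 ≤ y ≤ 5.7.

Delta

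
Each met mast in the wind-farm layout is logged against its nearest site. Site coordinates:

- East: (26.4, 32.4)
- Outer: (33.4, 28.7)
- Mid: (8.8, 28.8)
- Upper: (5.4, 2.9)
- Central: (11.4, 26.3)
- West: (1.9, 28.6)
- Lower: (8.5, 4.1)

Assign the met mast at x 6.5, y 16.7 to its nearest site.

Central

Squared distances to each site:
East: 642.500; Outer: 867.610; Mid: 151.700; Upper: 191.650; Central: 116.170; West: 162.770; Lower: 162.760.
Minimum at Central.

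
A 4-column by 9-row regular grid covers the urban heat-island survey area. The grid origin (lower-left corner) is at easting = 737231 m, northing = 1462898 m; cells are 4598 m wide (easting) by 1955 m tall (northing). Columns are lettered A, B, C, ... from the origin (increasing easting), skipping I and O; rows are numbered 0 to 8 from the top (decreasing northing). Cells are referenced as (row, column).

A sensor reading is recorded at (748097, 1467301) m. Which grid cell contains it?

(6, C)

Column index: ⌊(748097 − 737231) / 4598⌋ = ⌊2.363⌋ = 2 → column C
Row offset from origin: ⌊(1467301 − 1462898) / 1955⌋ = ⌊2.252⌋ = 2 → row 6 (counted from top)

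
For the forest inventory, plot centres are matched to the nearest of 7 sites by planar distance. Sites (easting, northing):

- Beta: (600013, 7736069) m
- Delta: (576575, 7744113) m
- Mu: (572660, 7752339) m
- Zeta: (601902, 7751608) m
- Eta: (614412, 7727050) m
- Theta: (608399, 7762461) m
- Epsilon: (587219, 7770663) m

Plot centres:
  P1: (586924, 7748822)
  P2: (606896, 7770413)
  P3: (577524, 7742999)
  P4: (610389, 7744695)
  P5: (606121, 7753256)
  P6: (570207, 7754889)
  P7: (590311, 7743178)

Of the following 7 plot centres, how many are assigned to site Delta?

2

P1 → Delta
P2 → Theta
P3 → Delta
P4 → Zeta
P5 → Zeta
P6 → Mu
P7 → Beta
2 of the 7 go to Delta.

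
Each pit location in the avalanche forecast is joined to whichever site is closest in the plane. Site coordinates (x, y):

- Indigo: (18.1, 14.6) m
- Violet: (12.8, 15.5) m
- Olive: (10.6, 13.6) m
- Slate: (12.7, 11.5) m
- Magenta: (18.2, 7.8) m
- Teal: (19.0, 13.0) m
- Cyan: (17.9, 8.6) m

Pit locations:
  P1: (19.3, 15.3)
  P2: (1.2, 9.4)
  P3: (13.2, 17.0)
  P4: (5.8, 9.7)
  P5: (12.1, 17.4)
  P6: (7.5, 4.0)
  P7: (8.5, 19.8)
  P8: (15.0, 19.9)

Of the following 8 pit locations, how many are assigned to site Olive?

P1 → Indigo
P2 → Olive
P3 → Violet
P4 → Olive
P5 → Violet
P6 → Slate
P7 → Violet
P8 → Violet
2 of the 8 go to Olive.

2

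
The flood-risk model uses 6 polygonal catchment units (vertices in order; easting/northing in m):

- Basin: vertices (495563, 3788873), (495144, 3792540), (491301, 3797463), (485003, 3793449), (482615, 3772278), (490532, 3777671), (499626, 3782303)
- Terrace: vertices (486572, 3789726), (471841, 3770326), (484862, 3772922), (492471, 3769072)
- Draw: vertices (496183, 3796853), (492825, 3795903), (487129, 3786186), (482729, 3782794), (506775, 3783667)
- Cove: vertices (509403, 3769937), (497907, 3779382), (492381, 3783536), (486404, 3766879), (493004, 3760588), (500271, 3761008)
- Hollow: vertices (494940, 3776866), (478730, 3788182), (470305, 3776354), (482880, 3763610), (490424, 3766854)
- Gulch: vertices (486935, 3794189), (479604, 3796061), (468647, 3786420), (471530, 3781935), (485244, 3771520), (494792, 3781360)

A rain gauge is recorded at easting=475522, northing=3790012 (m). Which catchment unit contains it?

Cast a ray rightward from (475522, 3790012). For each polygon, the edges (by vertex number in listed order) whose endpoints lie on opposite sides of northing = 3790012, where each meets that height, and whether that is right or left of the point:
Basin: 1–2 at easting≈495432.9 (right), 4–5 at easting≈484615.3 (right) → 2 crossings.
Terrace: no edge straddles that height → 0 crossings.
Draw: 2–3 at easting≈489371.8 (right), 5–1 at easting≈501678.2 (right) → 2 crossings.
Cove: no edge straddles that height → 0 crossings.
Hollow: no edge straddles that height → 0 crossings.
Gulch: 2–3 at easting≈472729.3 (left), 6–1 at easting≈489493.2 (right) → 1 crossing.
Only Gulch has an odd count, so the point is inside Gulch.

Gulch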